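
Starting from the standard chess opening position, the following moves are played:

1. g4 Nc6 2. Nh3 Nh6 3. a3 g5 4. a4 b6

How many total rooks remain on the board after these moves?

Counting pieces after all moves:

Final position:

  a b c d e f g h
  ─────────────────
8│♜ · ♝ ♛ ♚ ♝ · ♜│8
7│♟ · ♟ ♟ ♟ ♟ · ♟│7
6│· ♟ ♞ · · · · ♞│6
5│· · · · · · ♟ ·│5
4│♙ · · · · · ♙ ·│4
3│· · · · · · · ♘│3
2│· ♙ ♙ ♙ ♙ ♙ · ♙│2
1│♖ ♘ ♗ ♕ ♔ ♗ · ♖│1
  ─────────────────
  a b c d e f g h


4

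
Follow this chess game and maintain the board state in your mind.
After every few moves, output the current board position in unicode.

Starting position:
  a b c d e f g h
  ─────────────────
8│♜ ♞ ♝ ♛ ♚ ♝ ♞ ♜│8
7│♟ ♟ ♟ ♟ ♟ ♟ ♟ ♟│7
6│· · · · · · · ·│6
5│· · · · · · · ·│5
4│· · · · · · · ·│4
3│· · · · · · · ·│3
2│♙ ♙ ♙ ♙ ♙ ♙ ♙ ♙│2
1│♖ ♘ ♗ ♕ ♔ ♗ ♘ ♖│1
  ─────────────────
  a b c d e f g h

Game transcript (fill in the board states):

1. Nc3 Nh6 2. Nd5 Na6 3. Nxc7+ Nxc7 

  a b c d e f g h
  ─────────────────
8│♜ · ♝ ♛ ♚ ♝ · ♜│8
7│♟ ♟ ♞ ♟ ♟ ♟ ♟ ♟│7
6│· · · · · · · ♞│6
5│· · · · · · · ·│5
4│· · · · · · · ·│4
3│· · · · · · · ·│3
2│♙ ♙ ♙ ♙ ♙ ♙ ♙ ♙│2
1│♖ · ♗ ♕ ♔ ♗ ♘ ♖│1
  ─────────────────
  a b c d e f g h

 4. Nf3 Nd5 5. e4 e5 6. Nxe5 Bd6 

  a b c d e f g h
  ─────────────────
8│♜ · ♝ ♛ ♚ · · ♜│8
7│♟ ♟ · ♟ · ♟ ♟ ♟│7
6│· · · ♝ · · · ♞│6
5│· · · ♞ ♘ · · ·│5
4│· · · · ♙ · · ·│4
3│· · · · · · · ·│3
2│♙ ♙ ♙ ♙ · ♙ ♙ ♙│2
1│♖ · ♗ ♕ ♔ ♗ · ♖│1
  ─────────────────
  a b c d e f g h

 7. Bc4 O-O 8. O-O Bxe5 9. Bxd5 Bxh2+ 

  a b c d e f g h
  ─────────────────
8│♜ · ♝ ♛ · ♜ ♚ ·│8
7│♟ ♟ · ♟ · ♟ ♟ ♟│7
6│· · · · · · · ♞│6
5│· · · ♗ · · · ·│5
4│· · · · ♙ · · ·│4
3│· · · · · · · ·│3
2│♙ ♙ ♙ ♙ · ♙ ♙ ♝│2
1│♖ · ♗ ♕ · ♖ ♔ ·│1
  ─────────────────
  a b c d e f g h

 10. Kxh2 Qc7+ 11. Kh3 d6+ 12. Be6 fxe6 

  a b c d e f g h
  ─────────────────
8│♜ · ♝ · · ♜ ♚ ·│8
7│♟ ♟ ♛ · · · ♟ ♟│7
6│· · · ♟ ♟ · · ♞│6
5│· · · · · · · ·│5
4│· · · · ♙ · · ·│4
3│· · · · · · · ♔│3
2│♙ ♙ ♙ ♙ · ♙ ♙ ·│2
1│♖ · ♗ ♕ · ♖ · ·│1
  ─────────────────
  a b c d e f g h

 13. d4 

  a b c d e f g h
  ─────────────────
8│♜ · ♝ · · ♜ ♚ ·│8
7│♟ ♟ ♛ · · · ♟ ♟│7
6│· · · ♟ ♟ · · ♞│6
5│· · · · · · · ·│5
4│· · · ♙ ♙ · · ·│4
3│· · · · · · · ♔│3
2│♙ ♙ ♙ · · ♙ ♙ ·│2
1│♖ · ♗ ♕ · ♖ · ·│1
  ─────────────────
  a b c d e f g h


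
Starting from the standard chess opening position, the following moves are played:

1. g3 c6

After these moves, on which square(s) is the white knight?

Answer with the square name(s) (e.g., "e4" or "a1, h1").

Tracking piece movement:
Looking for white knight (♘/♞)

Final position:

  a b c d e f g h
  ─────────────────
8│♜ ♞ ♝ ♛ ♚ ♝ ♞ ♜│8
7│♟ ♟ · ♟ ♟ ♟ ♟ ♟│7
6│· · ♟ · · · · ·│6
5│· · · · · · · ·│5
4│· · · · · · · ·│4
3│· · · · · · ♙ ·│3
2│♙ ♙ ♙ ♙ ♙ ♙ · ♙│2
1│♖ ♘ ♗ ♕ ♔ ♗ ♘ ♖│1
  ─────────────────
  a b c d e f g h


b1, g1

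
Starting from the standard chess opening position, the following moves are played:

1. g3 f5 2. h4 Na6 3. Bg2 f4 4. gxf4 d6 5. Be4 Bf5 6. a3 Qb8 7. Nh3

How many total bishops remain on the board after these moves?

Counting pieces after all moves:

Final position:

  a b c d e f g h
  ─────────────────
8│♜ ♛ · · ♚ ♝ ♞ ♜│8
7│♟ ♟ ♟ · ♟ · ♟ ♟│7
6│♞ · · ♟ · · · ·│6
5│· · · · · ♝ · ·│5
4│· · · · ♗ ♙ · ♙│4
3│♙ · · · · · · ♘│3
2│· ♙ ♙ ♙ ♙ ♙ · ·│2
1│♖ ♘ ♗ ♕ ♔ · · ♖│1
  ─────────────────
  a b c d e f g h


4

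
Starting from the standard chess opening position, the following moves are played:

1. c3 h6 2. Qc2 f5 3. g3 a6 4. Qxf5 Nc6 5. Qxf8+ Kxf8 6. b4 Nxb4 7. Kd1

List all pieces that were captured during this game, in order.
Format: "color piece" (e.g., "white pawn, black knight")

Tracking captures:
  Qxf5: captured black pawn
  Qxf8+: captured black bishop
  Kxf8: captured white queen
  Nxb4: captured white pawn

black pawn, black bishop, white queen, white pawn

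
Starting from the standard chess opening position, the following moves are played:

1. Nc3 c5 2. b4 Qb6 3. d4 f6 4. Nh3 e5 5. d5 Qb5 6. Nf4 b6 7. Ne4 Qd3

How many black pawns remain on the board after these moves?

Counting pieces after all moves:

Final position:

  a b c d e f g h
  ─────────────────
8│♜ ♞ ♝ · ♚ ♝ ♞ ♜│8
7│♟ · · ♟ · · ♟ ♟│7
6│· ♟ · · · ♟ · ·│6
5│· · ♟ ♙ ♟ · · ·│5
4│· ♙ · · ♘ ♘ · ·│4
3│· · · ♛ · · · ·│3
2│♙ · ♙ · ♙ ♙ ♙ ♙│2
1│♖ · ♗ ♕ ♔ ♗ · ♖│1
  ─────────────────
  a b c d e f g h


8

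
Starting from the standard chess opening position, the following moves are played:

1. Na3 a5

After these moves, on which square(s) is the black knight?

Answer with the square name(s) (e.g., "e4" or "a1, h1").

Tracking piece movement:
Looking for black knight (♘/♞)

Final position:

  a b c d e f g h
  ─────────────────
8│♜ ♞ ♝ ♛ ♚ ♝ ♞ ♜│8
7│· ♟ ♟ ♟ ♟ ♟ ♟ ♟│7
6│· · · · · · · ·│6
5│♟ · · · · · · ·│5
4│· · · · · · · ·│4
3│♘ · · · · · · ·│3
2│♙ ♙ ♙ ♙ ♙ ♙ ♙ ♙│2
1│♖ · ♗ ♕ ♔ ♗ ♘ ♖│1
  ─────────────────
  a b c d e f g h


b8, g8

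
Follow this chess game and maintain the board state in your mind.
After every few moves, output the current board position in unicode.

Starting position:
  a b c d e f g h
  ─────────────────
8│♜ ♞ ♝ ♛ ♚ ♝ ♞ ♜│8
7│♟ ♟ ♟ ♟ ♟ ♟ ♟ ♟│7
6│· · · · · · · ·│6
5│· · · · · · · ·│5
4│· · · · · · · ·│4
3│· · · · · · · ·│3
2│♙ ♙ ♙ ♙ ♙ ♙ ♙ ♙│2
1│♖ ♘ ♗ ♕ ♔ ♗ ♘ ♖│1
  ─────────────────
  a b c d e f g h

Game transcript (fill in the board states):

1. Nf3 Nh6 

  a b c d e f g h
  ─────────────────
8│♜ ♞ ♝ ♛ ♚ ♝ · ♜│8
7│♟ ♟ ♟ ♟ ♟ ♟ ♟ ♟│7
6│· · · · · · · ♞│6
5│· · · · · · · ·│5
4│· · · · · · · ·│4
3│· · · · · ♘ · ·│3
2│♙ ♙ ♙ ♙ ♙ ♙ ♙ ♙│2
1│♖ ♘ ♗ ♕ ♔ ♗ · ♖│1
  ─────────────────
  a b c d e f g h

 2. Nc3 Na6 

  a b c d e f g h
  ─────────────────
8│♜ · ♝ ♛ ♚ ♝ · ♜│8
7│♟ ♟ ♟ ♟ ♟ ♟ ♟ ♟│7
6│♞ · · · · · · ♞│6
5│· · · · · · · ·│5
4│· · · · · · · ·│4
3│· · ♘ · · ♘ · ·│3
2│♙ ♙ ♙ ♙ ♙ ♙ ♙ ♙│2
1│♖ · ♗ ♕ ♔ ♗ · ♖│1
  ─────────────────
  a b c d e f g h

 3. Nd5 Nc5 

  a b c d e f g h
  ─────────────────
8│♜ · ♝ ♛ ♚ ♝ · ♜│8
7│♟ ♟ ♟ ♟ ♟ ♟ ♟ ♟│7
6│· · · · · · · ♞│6
5│· · ♞ ♘ · · · ·│5
4│· · · · · · · ·│4
3│· · · · · ♘ · ·│3
2│♙ ♙ ♙ ♙ ♙ ♙ ♙ ♙│2
1│♖ · ♗ ♕ ♔ ♗ · ♖│1
  ─────────────────
  a b c d e f g h

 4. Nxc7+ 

  a b c d e f g h
  ─────────────────
8│♜ · ♝ ♛ ♚ ♝ · ♜│8
7│♟ ♟ ♘ ♟ ♟ ♟ ♟ ♟│7
6│· · · · · · · ♞│6
5│· · ♞ · · · · ·│5
4│· · · · · · · ·│4
3│· · · · · ♘ · ·│3
2│♙ ♙ ♙ ♙ ♙ ♙ ♙ ♙│2
1│♖ · ♗ ♕ ♔ ♗ · ♖│1
  ─────────────────
  a b c d e f g h


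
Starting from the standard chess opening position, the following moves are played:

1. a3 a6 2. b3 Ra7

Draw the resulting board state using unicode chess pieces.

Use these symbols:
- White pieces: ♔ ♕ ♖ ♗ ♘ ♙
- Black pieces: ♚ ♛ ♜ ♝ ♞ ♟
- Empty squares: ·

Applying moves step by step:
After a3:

♜ ♞ ♝ ♛ ♚ ♝ ♞ ♜
♟ ♟ ♟ ♟ ♟ ♟ ♟ ♟
· · · · · · · ·
· · · · · · · ·
· · · · · · · ·
♙ · · · · · · ·
· ♙ ♙ ♙ ♙ ♙ ♙ ♙
♖ ♘ ♗ ♕ ♔ ♗ ♘ ♖


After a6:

♜ ♞ ♝ ♛ ♚ ♝ ♞ ♜
· ♟ ♟ ♟ ♟ ♟ ♟ ♟
♟ · · · · · · ·
· · · · · · · ·
· · · · · · · ·
♙ · · · · · · ·
· ♙ ♙ ♙ ♙ ♙ ♙ ♙
♖ ♘ ♗ ♕ ♔ ♗ ♘ ♖


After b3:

♜ ♞ ♝ ♛ ♚ ♝ ♞ ♜
· ♟ ♟ ♟ ♟ ♟ ♟ ♟
♟ · · · · · · ·
· · · · · · · ·
· · · · · · · ·
♙ ♙ · · · · · ·
· · ♙ ♙ ♙ ♙ ♙ ♙
♖ ♘ ♗ ♕ ♔ ♗ ♘ ♖


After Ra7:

· ♞ ♝ ♛ ♚ ♝ ♞ ♜
♜ ♟ ♟ ♟ ♟ ♟ ♟ ♟
♟ · · · · · · ·
· · · · · · · ·
· · · · · · · ·
♙ ♙ · · · · · ·
· · ♙ ♙ ♙ ♙ ♙ ♙
♖ ♘ ♗ ♕ ♔ ♗ ♘ ♖



  a b c d e f g h
  ─────────────────
8│· ♞ ♝ ♛ ♚ ♝ ♞ ♜│8
7│♜ ♟ ♟ ♟ ♟ ♟ ♟ ♟│7
6│♟ · · · · · · ·│6
5│· · · · · · · ·│5
4│· · · · · · · ·│4
3│♙ ♙ · · · · · ·│3
2│· · ♙ ♙ ♙ ♙ ♙ ♙│2
1│♖ ♘ ♗ ♕ ♔ ♗ ♘ ♖│1
  ─────────────────
  a b c d e f g h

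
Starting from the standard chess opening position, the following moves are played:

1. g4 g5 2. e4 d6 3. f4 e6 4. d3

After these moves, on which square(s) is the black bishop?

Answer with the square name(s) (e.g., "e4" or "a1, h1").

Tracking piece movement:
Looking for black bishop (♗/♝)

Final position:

  a b c d e f g h
  ─────────────────
8│♜ ♞ ♝ ♛ ♚ ♝ ♞ ♜│8
7│♟ ♟ ♟ · · ♟ · ♟│7
6│· · · ♟ ♟ · · ·│6
5│· · · · · · ♟ ·│5
4│· · · · ♙ ♙ ♙ ·│4
3│· · · ♙ · · · ·│3
2│♙ ♙ ♙ · · · · ♙│2
1│♖ ♘ ♗ ♕ ♔ ♗ ♘ ♖│1
  ─────────────────
  a b c d e f g h


c8, f8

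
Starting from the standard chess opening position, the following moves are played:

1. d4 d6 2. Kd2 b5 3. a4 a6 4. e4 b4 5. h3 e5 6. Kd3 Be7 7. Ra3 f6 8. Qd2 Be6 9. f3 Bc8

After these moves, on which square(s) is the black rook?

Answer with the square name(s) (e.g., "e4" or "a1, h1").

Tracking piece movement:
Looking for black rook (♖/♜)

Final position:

  a b c d e f g h
  ─────────────────
8│♜ ♞ ♝ ♛ ♚ · ♞ ♜│8
7│· · ♟ · ♝ · ♟ ♟│7
6│♟ · · ♟ · ♟ · ·│6
5│· · · · ♟ · · ·│5
4│♙ ♟ · ♙ ♙ · · ·│4
3│♖ · · ♔ · ♙ · ♙│3
2│· ♙ ♙ ♕ · · ♙ ·│2
1│· ♘ ♗ · · ♗ ♘ ♖│1
  ─────────────────
  a b c d e f g h


a8, h8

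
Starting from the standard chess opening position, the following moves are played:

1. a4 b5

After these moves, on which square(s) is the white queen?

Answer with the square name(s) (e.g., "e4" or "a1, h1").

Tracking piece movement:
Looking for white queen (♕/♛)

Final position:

  a b c d e f g h
  ─────────────────
8│♜ ♞ ♝ ♛ ♚ ♝ ♞ ♜│8
7│♟ · ♟ ♟ ♟ ♟ ♟ ♟│7
6│· · · · · · · ·│6
5│· ♟ · · · · · ·│5
4│♙ · · · · · · ·│4
3│· · · · · · · ·│3
2│· ♙ ♙ ♙ ♙ ♙ ♙ ♙│2
1│♖ ♘ ♗ ♕ ♔ ♗ ♘ ♖│1
  ─────────────────
  a b c d e f g h


d1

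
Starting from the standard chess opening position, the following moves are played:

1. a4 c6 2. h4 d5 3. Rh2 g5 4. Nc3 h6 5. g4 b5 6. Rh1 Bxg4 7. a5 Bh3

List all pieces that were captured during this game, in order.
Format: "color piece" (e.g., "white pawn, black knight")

Tracking captures:
  Bxg4: captured white pawn

white pawn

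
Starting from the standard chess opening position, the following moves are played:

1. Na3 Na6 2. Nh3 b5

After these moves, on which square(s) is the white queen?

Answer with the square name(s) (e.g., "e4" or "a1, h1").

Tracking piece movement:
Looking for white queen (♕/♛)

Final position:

  a b c d e f g h
  ─────────────────
8│♜ · ♝ ♛ ♚ ♝ ♞ ♜│8
7│♟ · ♟ ♟ ♟ ♟ ♟ ♟│7
6│♞ · · · · · · ·│6
5│· ♟ · · · · · ·│5
4│· · · · · · · ·│4
3│♘ · · · · · · ♘│3
2│♙ ♙ ♙ ♙ ♙ ♙ ♙ ♙│2
1│♖ · ♗ ♕ ♔ ♗ · ♖│1
  ─────────────────
  a b c d e f g h


d1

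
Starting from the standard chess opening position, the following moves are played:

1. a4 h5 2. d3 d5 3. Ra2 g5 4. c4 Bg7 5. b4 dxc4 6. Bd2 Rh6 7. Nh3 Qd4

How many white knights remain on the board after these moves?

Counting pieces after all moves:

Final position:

  a b c d e f g h
  ─────────────────
8│♜ ♞ ♝ · ♚ · ♞ ·│8
7│♟ ♟ ♟ · ♟ ♟ ♝ ·│7
6│· · · · · · · ♜│6
5│· · · · · · ♟ ♟│5
4│♙ ♙ ♟ ♛ · · · ·│4
3│· · · ♙ · · · ♘│3
2│♖ · · ♗ ♙ ♙ ♙ ♙│2
1│· ♘ · ♕ ♔ ♗ · ♖│1
  ─────────────────
  a b c d e f g h


2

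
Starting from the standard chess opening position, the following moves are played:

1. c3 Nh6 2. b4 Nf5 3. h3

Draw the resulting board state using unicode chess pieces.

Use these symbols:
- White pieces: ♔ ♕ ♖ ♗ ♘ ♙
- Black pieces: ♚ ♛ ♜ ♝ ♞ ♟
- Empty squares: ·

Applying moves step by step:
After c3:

♜ ♞ ♝ ♛ ♚ ♝ ♞ ♜
♟ ♟ ♟ ♟ ♟ ♟ ♟ ♟
· · · · · · · ·
· · · · · · · ·
· · · · · · · ·
· · ♙ · · · · ·
♙ ♙ · ♙ ♙ ♙ ♙ ♙
♖ ♘ ♗ ♕ ♔ ♗ ♘ ♖


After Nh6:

♜ ♞ ♝ ♛ ♚ ♝ · ♜
♟ ♟ ♟ ♟ ♟ ♟ ♟ ♟
· · · · · · · ♞
· · · · · · · ·
· · · · · · · ·
· · ♙ · · · · ·
♙ ♙ · ♙ ♙ ♙ ♙ ♙
♖ ♘ ♗ ♕ ♔ ♗ ♘ ♖


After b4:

♜ ♞ ♝ ♛ ♚ ♝ · ♜
♟ ♟ ♟ ♟ ♟ ♟ ♟ ♟
· · · · · · · ♞
· · · · · · · ·
· ♙ · · · · · ·
· · ♙ · · · · ·
♙ · · ♙ ♙ ♙ ♙ ♙
♖ ♘ ♗ ♕ ♔ ♗ ♘ ♖


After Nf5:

♜ ♞ ♝ ♛ ♚ ♝ · ♜
♟ ♟ ♟ ♟ ♟ ♟ ♟ ♟
· · · · · · · ·
· · · · · ♞ · ·
· ♙ · · · · · ·
· · ♙ · · · · ·
♙ · · ♙ ♙ ♙ ♙ ♙
♖ ♘ ♗ ♕ ♔ ♗ ♘ ♖


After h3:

♜ ♞ ♝ ♛ ♚ ♝ · ♜
♟ ♟ ♟ ♟ ♟ ♟ ♟ ♟
· · · · · · · ·
· · · · · ♞ · ·
· ♙ · · · · · ·
· · ♙ · · · · ♙
♙ · · ♙ ♙ ♙ ♙ ·
♖ ♘ ♗ ♕ ♔ ♗ ♘ ♖



  a b c d e f g h
  ─────────────────
8│♜ ♞ ♝ ♛ ♚ ♝ · ♜│8
7│♟ ♟ ♟ ♟ ♟ ♟ ♟ ♟│7
6│· · · · · · · ·│6
5│· · · · · ♞ · ·│5
4│· ♙ · · · · · ·│4
3│· · ♙ · · · · ♙│3
2│♙ · · ♙ ♙ ♙ ♙ ·│2
1│♖ ♘ ♗ ♕ ♔ ♗ ♘ ♖│1
  ─────────────────
  a b c d e f g h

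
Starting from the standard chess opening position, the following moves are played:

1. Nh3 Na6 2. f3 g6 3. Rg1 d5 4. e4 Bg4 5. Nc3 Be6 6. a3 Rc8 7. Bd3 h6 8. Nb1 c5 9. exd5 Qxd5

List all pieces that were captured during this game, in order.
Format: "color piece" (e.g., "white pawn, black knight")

Tracking captures:
  exd5: captured black pawn
  Qxd5: captured white pawn

black pawn, white pawn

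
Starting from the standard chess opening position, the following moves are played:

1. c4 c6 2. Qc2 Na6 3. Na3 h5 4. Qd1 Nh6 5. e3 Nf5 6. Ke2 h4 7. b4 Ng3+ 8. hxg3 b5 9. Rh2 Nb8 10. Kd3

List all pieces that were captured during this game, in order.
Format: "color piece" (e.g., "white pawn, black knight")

Tracking captures:
  hxg3: captured black knight

black knight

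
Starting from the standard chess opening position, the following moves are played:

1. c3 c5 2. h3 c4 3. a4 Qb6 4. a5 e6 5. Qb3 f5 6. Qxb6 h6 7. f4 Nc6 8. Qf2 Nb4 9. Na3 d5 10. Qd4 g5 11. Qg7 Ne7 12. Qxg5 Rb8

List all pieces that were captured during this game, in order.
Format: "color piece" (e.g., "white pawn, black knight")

Tracking captures:
  Qxb6: captured black queen
  Qxg5: captured black pawn

black queen, black pawn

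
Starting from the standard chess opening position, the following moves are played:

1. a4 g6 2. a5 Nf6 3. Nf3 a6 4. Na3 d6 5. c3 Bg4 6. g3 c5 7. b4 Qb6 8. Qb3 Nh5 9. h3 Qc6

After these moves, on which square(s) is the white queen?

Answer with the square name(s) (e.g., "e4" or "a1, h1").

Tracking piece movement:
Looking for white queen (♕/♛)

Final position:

  a b c d e f g h
  ─────────────────
8│♜ ♞ · · ♚ ♝ · ♜│8
7│· ♟ · · ♟ ♟ · ♟│7
6│♟ · ♛ ♟ · · ♟ ·│6
5│♙ · ♟ · · · · ♞│5
4│· ♙ · · · · ♝ ·│4
3│♘ ♕ ♙ · · ♘ ♙ ♙│3
2│· · · ♙ ♙ ♙ · ·│2
1│♖ · ♗ · ♔ ♗ · ♖│1
  ─────────────────
  a b c d e f g h


b3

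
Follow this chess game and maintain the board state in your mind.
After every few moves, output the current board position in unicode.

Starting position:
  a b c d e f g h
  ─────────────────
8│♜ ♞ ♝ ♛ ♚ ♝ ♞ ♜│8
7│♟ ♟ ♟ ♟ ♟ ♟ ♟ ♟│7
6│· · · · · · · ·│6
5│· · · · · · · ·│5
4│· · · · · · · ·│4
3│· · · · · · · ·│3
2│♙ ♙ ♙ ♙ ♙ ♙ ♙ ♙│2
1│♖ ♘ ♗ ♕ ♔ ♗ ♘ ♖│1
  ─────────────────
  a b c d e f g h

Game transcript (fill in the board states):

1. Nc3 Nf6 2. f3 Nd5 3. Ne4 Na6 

  a b c d e f g h
  ─────────────────
8│♜ · ♝ ♛ ♚ ♝ · ♜│8
7│♟ ♟ ♟ ♟ ♟ ♟ ♟ ♟│7
6│♞ · · · · · · ·│6
5│· · · ♞ · · · ·│5
4│· · · · ♘ · · ·│4
3│· · · · · ♙ · ·│3
2│♙ ♙ ♙ ♙ ♙ · ♙ ♙│2
1│♖ · ♗ ♕ ♔ ♗ ♘ ♖│1
  ─────────────────
  a b c d e f g h

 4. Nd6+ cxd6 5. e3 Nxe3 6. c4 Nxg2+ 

  a b c d e f g h
  ─────────────────
8│♜ · ♝ ♛ ♚ ♝ · ♜│8
7│♟ ♟ · ♟ ♟ ♟ ♟ ♟│7
6│♞ · · ♟ · · · ·│6
5│· · · · · · · ·│5
4│· · ♙ · · · · ·│4
3│· · · · · ♙ · ·│3
2│♙ ♙ · ♙ · · ♞ ♙│2
1│♖ · ♗ ♕ ♔ ♗ ♘ ♖│1
  ─────────────────
  a b c d e f g h

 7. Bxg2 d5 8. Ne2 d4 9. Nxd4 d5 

  a b c d e f g h
  ─────────────────
8│♜ · ♝ ♛ ♚ ♝ · ♜│8
7│♟ ♟ · · ♟ ♟ ♟ ♟│7
6│♞ · · · · · · ·│6
5│· · · ♟ · · · ·│5
4│· · ♙ ♘ · · · ·│4
3│· · · · · ♙ · ·│3
2│♙ ♙ · ♙ · · ♗ ♙│2
1│♖ · ♗ ♕ ♔ · · ♖│1
  ─────────────────
  a b c d e f g h

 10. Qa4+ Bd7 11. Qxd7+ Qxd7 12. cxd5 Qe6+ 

  a b c d e f g h
  ─────────────────
8│♜ · · · ♚ ♝ · ♜│8
7│♟ ♟ · · ♟ ♟ ♟ ♟│7
6│♞ · · · ♛ · · ·│6
5│· · · ♙ · · · ·│5
4│· · · ♘ · · · ·│4
3│· · · · · ♙ · ·│3
2│♙ ♙ · ♙ · · ♗ ♙│2
1│♖ · ♗ · ♔ · · ♖│1
  ─────────────────
  a b c d e f g h

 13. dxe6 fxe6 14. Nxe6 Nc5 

  a b c d e f g h
  ─────────────────
8│♜ · · · ♚ ♝ · ♜│8
7│♟ ♟ · · ♟ · ♟ ♟│7
6│· · · · ♘ · · ·│6
5│· · ♞ · · · · ·│5
4│· · · · · · · ·│4
3│· · · · · ♙ · ·│3
2│♙ ♙ · ♙ · · ♗ ♙│2
1│♖ · ♗ · ♔ · · ♖│1
  ─────────────────
  a b c d e f g h


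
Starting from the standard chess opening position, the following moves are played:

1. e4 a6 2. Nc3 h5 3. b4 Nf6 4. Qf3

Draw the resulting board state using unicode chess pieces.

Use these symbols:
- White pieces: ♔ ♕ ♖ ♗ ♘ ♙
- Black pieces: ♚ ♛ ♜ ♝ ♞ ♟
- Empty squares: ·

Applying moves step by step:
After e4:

♜ ♞ ♝ ♛ ♚ ♝ ♞ ♜
♟ ♟ ♟ ♟ ♟ ♟ ♟ ♟
· · · · · · · ·
· · · · · · · ·
· · · · ♙ · · ·
· · · · · · · ·
♙ ♙ ♙ ♙ · ♙ ♙ ♙
♖ ♘ ♗ ♕ ♔ ♗ ♘ ♖


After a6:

♜ ♞ ♝ ♛ ♚ ♝ ♞ ♜
· ♟ ♟ ♟ ♟ ♟ ♟ ♟
♟ · · · · · · ·
· · · · · · · ·
· · · · ♙ · · ·
· · · · · · · ·
♙ ♙ ♙ ♙ · ♙ ♙ ♙
♖ ♘ ♗ ♕ ♔ ♗ ♘ ♖


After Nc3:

♜ ♞ ♝ ♛ ♚ ♝ ♞ ♜
· ♟ ♟ ♟ ♟ ♟ ♟ ♟
♟ · · · · · · ·
· · · · · · · ·
· · · · ♙ · · ·
· · ♘ · · · · ·
♙ ♙ ♙ ♙ · ♙ ♙ ♙
♖ · ♗ ♕ ♔ ♗ ♘ ♖


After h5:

♜ ♞ ♝ ♛ ♚ ♝ ♞ ♜
· ♟ ♟ ♟ ♟ ♟ ♟ ·
♟ · · · · · · ·
· · · · · · · ♟
· · · · ♙ · · ·
· · ♘ · · · · ·
♙ ♙ ♙ ♙ · ♙ ♙ ♙
♖ · ♗ ♕ ♔ ♗ ♘ ♖


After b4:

♜ ♞ ♝ ♛ ♚ ♝ ♞ ♜
· ♟ ♟ ♟ ♟ ♟ ♟ ·
♟ · · · · · · ·
· · · · · · · ♟
· ♙ · · ♙ · · ·
· · ♘ · · · · ·
♙ · ♙ ♙ · ♙ ♙ ♙
♖ · ♗ ♕ ♔ ♗ ♘ ♖


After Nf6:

♜ ♞ ♝ ♛ ♚ ♝ · ♜
· ♟ ♟ ♟ ♟ ♟ ♟ ·
♟ · · · · ♞ · ·
· · · · · · · ♟
· ♙ · · ♙ · · ·
· · ♘ · · · · ·
♙ · ♙ ♙ · ♙ ♙ ♙
♖ · ♗ ♕ ♔ ♗ ♘ ♖


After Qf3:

♜ ♞ ♝ ♛ ♚ ♝ · ♜
· ♟ ♟ ♟ ♟ ♟ ♟ ·
♟ · · · · ♞ · ·
· · · · · · · ♟
· ♙ · · ♙ · · ·
· · ♘ · · ♕ · ·
♙ · ♙ ♙ · ♙ ♙ ♙
♖ · ♗ · ♔ ♗ ♘ ♖



  a b c d e f g h
  ─────────────────
8│♜ ♞ ♝ ♛ ♚ ♝ · ♜│8
7│· ♟ ♟ ♟ ♟ ♟ ♟ ·│7
6│♟ · · · · ♞ · ·│6
5│· · · · · · · ♟│5
4│· ♙ · · ♙ · · ·│4
3│· · ♘ · · ♕ · ·│3
2│♙ · ♙ ♙ · ♙ ♙ ♙│2
1│♖ · ♗ · ♔ ♗ ♘ ♖│1
  ─────────────────
  a b c d e f g h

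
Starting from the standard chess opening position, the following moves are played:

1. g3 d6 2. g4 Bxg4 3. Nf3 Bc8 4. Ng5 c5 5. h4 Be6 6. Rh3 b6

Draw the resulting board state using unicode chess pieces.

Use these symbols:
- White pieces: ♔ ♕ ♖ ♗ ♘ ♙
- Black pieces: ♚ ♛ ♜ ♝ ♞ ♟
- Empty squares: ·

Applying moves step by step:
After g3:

♜ ♞ ♝ ♛ ♚ ♝ ♞ ♜
♟ ♟ ♟ ♟ ♟ ♟ ♟ ♟
· · · · · · · ·
· · · · · · · ·
· · · · · · · ·
· · · · · · ♙ ·
♙ ♙ ♙ ♙ ♙ ♙ · ♙
♖ ♘ ♗ ♕ ♔ ♗ ♘ ♖


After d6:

♜ ♞ ♝ ♛ ♚ ♝ ♞ ♜
♟ ♟ ♟ · ♟ ♟ ♟ ♟
· · · ♟ · · · ·
· · · · · · · ·
· · · · · · · ·
· · · · · · ♙ ·
♙ ♙ ♙ ♙ ♙ ♙ · ♙
♖ ♘ ♗ ♕ ♔ ♗ ♘ ♖


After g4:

♜ ♞ ♝ ♛ ♚ ♝ ♞ ♜
♟ ♟ ♟ · ♟ ♟ ♟ ♟
· · · ♟ · · · ·
· · · · · · · ·
· · · · · · ♙ ·
· · · · · · · ·
♙ ♙ ♙ ♙ ♙ ♙ · ♙
♖ ♘ ♗ ♕ ♔ ♗ ♘ ♖


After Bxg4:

♜ ♞ · ♛ ♚ ♝ ♞ ♜
♟ ♟ ♟ · ♟ ♟ ♟ ♟
· · · ♟ · · · ·
· · · · · · · ·
· · · · · · ♝ ·
· · · · · · · ·
♙ ♙ ♙ ♙ ♙ ♙ · ♙
♖ ♘ ♗ ♕ ♔ ♗ ♘ ♖


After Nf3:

♜ ♞ · ♛ ♚ ♝ ♞ ♜
♟ ♟ ♟ · ♟ ♟ ♟ ♟
· · · ♟ · · · ·
· · · · · · · ·
· · · · · · ♝ ·
· · · · · ♘ · ·
♙ ♙ ♙ ♙ ♙ ♙ · ♙
♖ ♘ ♗ ♕ ♔ ♗ · ♖


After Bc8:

♜ ♞ ♝ ♛ ♚ ♝ ♞ ♜
♟ ♟ ♟ · ♟ ♟ ♟ ♟
· · · ♟ · · · ·
· · · · · · · ·
· · · · · · · ·
· · · · · ♘ · ·
♙ ♙ ♙ ♙ ♙ ♙ · ♙
♖ ♘ ♗ ♕ ♔ ♗ · ♖


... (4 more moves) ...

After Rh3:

♜ ♞ · ♛ ♚ ♝ ♞ ♜
♟ ♟ · · ♟ ♟ ♟ ♟
· · · ♟ ♝ · · ·
· · ♟ · · · ♘ ·
· · · · · · · ♙
· · · · · · · ♖
♙ ♙ ♙ ♙ ♙ ♙ · ·
♖ ♘ ♗ ♕ ♔ ♗ · ·


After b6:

♜ ♞ · ♛ ♚ ♝ ♞ ♜
♟ · · · ♟ ♟ ♟ ♟
· ♟ · ♟ ♝ · · ·
· · ♟ · · · ♘ ·
· · · · · · · ♙
· · · · · · · ♖
♙ ♙ ♙ ♙ ♙ ♙ · ·
♖ ♘ ♗ ♕ ♔ ♗ · ·



  a b c d e f g h
  ─────────────────
8│♜ ♞ · ♛ ♚ ♝ ♞ ♜│8
7│♟ · · · ♟ ♟ ♟ ♟│7
6│· ♟ · ♟ ♝ · · ·│6
5│· · ♟ · · · ♘ ·│5
4│· · · · · · · ♙│4
3│· · · · · · · ♖│3
2│♙ ♙ ♙ ♙ ♙ ♙ · ·│2
1│♖ ♘ ♗ ♕ ♔ ♗ · ·│1
  ─────────────────
  a b c d e f g h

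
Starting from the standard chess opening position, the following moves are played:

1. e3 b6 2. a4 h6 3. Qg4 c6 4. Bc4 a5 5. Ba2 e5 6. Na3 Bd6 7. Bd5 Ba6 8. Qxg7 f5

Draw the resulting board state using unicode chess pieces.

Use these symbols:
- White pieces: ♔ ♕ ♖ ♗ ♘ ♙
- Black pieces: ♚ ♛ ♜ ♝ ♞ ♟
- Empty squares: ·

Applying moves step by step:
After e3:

♜ ♞ ♝ ♛ ♚ ♝ ♞ ♜
♟ ♟ ♟ ♟ ♟ ♟ ♟ ♟
· · · · · · · ·
· · · · · · · ·
· · · · · · · ·
· · · · ♙ · · ·
♙ ♙ ♙ ♙ · ♙ ♙ ♙
♖ ♘ ♗ ♕ ♔ ♗ ♘ ♖


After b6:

♜ ♞ ♝ ♛ ♚ ♝ ♞ ♜
♟ · ♟ ♟ ♟ ♟ ♟ ♟
· ♟ · · · · · ·
· · · · · · · ·
· · · · · · · ·
· · · · ♙ · · ·
♙ ♙ ♙ ♙ · ♙ ♙ ♙
♖ ♘ ♗ ♕ ♔ ♗ ♘ ♖


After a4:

♜ ♞ ♝ ♛ ♚ ♝ ♞ ♜
♟ · ♟ ♟ ♟ ♟ ♟ ♟
· ♟ · · · · · ·
· · · · · · · ·
♙ · · · · · · ·
· · · · ♙ · · ·
· ♙ ♙ ♙ · ♙ ♙ ♙
♖ ♘ ♗ ♕ ♔ ♗ ♘ ♖


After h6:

♜ ♞ ♝ ♛ ♚ ♝ ♞ ♜
♟ · ♟ ♟ ♟ ♟ ♟ ·
· ♟ · · · · · ♟
· · · · · · · ·
♙ · · · · · · ·
· · · · ♙ · · ·
· ♙ ♙ ♙ · ♙ ♙ ♙
♖ ♘ ♗ ♕ ♔ ♗ ♘ ♖


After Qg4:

♜ ♞ ♝ ♛ ♚ ♝ ♞ ♜
♟ · ♟ ♟ ♟ ♟ ♟ ·
· ♟ · · · · · ♟
· · · · · · · ·
♙ · · · · · ♕ ·
· · · · ♙ · · ·
· ♙ ♙ ♙ · ♙ ♙ ♙
♖ ♘ ♗ · ♔ ♗ ♘ ♖


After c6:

♜ ♞ ♝ ♛ ♚ ♝ ♞ ♜
♟ · · ♟ ♟ ♟ ♟ ·
· ♟ ♟ · · · · ♟
· · · · · · · ·
♙ · · · · · ♕ ·
· · · · ♙ · · ·
· ♙ ♙ ♙ · ♙ ♙ ♙
♖ ♘ ♗ · ♔ ♗ ♘ ♖


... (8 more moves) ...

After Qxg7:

♜ ♞ · ♛ ♚ · ♞ ♜
· · · ♟ · ♟ ♕ ·
♝ ♟ ♟ ♝ · · · ♟
♟ · · ♗ ♟ · · ·
♙ · · · · · · ·
♘ · · · ♙ · · ·
· ♙ ♙ ♙ · ♙ ♙ ♙
♖ · ♗ · ♔ · ♘ ♖


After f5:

♜ ♞ · ♛ ♚ · ♞ ♜
· · · ♟ · · ♕ ·
♝ ♟ ♟ ♝ · · · ♟
♟ · · ♗ ♟ ♟ · ·
♙ · · · · · · ·
♘ · · · ♙ · · ·
· ♙ ♙ ♙ · ♙ ♙ ♙
♖ · ♗ · ♔ · ♘ ♖



  a b c d e f g h
  ─────────────────
8│♜ ♞ · ♛ ♚ · ♞ ♜│8
7│· · · ♟ · · ♕ ·│7
6│♝ ♟ ♟ ♝ · · · ♟│6
5│♟ · · ♗ ♟ ♟ · ·│5
4│♙ · · · · · · ·│4
3│♘ · · · ♙ · · ·│3
2│· ♙ ♙ ♙ · ♙ ♙ ♙│2
1│♖ · ♗ · ♔ · ♘ ♖│1
  ─────────────────
  a b c d e f g h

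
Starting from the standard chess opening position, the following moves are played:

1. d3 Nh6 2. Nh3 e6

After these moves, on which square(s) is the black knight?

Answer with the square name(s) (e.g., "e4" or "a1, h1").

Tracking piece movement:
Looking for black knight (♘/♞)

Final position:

  a b c d e f g h
  ─────────────────
8│♜ ♞ ♝ ♛ ♚ ♝ · ♜│8
7│♟ ♟ ♟ ♟ · ♟ ♟ ♟│7
6│· · · · ♟ · · ♞│6
5│· · · · · · · ·│5
4│· · · · · · · ·│4
3│· · · ♙ · · · ♘│3
2│♙ ♙ ♙ · ♙ ♙ ♙ ♙│2
1│♖ ♘ ♗ ♕ ♔ ♗ · ♖│1
  ─────────────────
  a b c d e f g h


b8, h6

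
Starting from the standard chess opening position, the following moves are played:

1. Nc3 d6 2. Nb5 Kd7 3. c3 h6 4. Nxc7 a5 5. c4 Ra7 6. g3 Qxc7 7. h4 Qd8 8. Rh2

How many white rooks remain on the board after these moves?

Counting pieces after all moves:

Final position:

  a b c d e f g h
  ─────────────────
8│· ♞ ♝ ♛ · ♝ ♞ ♜│8
7│♜ ♟ · ♚ ♟ ♟ ♟ ·│7
6│· · · ♟ · · · ♟│6
5│♟ · · · · · · ·│5
4│· · ♙ · · · · ♙│4
3│· · · · · · ♙ ·│3
2│♙ ♙ · ♙ ♙ ♙ · ♖│2
1│♖ · ♗ ♕ ♔ ♗ ♘ ·│1
  ─────────────────
  a b c d e f g h


2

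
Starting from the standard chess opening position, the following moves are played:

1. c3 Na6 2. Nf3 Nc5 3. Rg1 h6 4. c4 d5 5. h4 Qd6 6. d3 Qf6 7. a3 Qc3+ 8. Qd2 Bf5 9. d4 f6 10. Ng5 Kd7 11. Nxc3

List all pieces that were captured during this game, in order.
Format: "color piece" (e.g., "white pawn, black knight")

Tracking captures:
  Nxc3: captured black queen

black queen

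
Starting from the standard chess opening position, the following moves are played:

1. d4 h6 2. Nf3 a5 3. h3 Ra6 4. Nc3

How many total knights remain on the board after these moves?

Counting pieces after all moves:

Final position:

  a b c d e f g h
  ─────────────────
8│· ♞ ♝ ♛ ♚ ♝ ♞ ♜│8
7│· ♟ ♟ ♟ ♟ ♟ ♟ ·│7
6│♜ · · · · · · ♟│6
5│♟ · · · · · · ·│5
4│· · · ♙ · · · ·│4
3│· · ♘ · · ♘ · ♙│3
2│♙ ♙ ♙ · ♙ ♙ ♙ ·│2
1│♖ · ♗ ♕ ♔ ♗ · ♖│1
  ─────────────────
  a b c d e f g h


4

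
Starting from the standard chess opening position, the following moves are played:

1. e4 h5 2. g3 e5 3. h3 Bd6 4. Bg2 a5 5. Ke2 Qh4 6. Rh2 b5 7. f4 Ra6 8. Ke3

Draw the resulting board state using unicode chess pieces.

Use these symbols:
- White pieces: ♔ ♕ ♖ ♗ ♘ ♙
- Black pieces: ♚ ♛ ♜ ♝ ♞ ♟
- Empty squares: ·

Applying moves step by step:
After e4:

♜ ♞ ♝ ♛ ♚ ♝ ♞ ♜
♟ ♟ ♟ ♟ ♟ ♟ ♟ ♟
· · · · · · · ·
· · · · · · · ·
· · · · ♙ · · ·
· · · · · · · ·
♙ ♙ ♙ ♙ · ♙ ♙ ♙
♖ ♘ ♗ ♕ ♔ ♗ ♘ ♖


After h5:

♜ ♞ ♝ ♛ ♚ ♝ ♞ ♜
♟ ♟ ♟ ♟ ♟ ♟ ♟ ·
· · · · · · · ·
· · · · · · · ♟
· · · · ♙ · · ·
· · · · · · · ·
♙ ♙ ♙ ♙ · ♙ ♙ ♙
♖ ♘ ♗ ♕ ♔ ♗ ♘ ♖


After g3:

♜ ♞ ♝ ♛ ♚ ♝ ♞ ♜
♟ ♟ ♟ ♟ ♟ ♟ ♟ ·
· · · · · · · ·
· · · · · · · ♟
· · · · ♙ · · ·
· · · · · · ♙ ·
♙ ♙ ♙ ♙ · ♙ · ♙
♖ ♘ ♗ ♕ ♔ ♗ ♘ ♖


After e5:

♜ ♞ ♝ ♛ ♚ ♝ ♞ ♜
♟ ♟ ♟ ♟ · ♟ ♟ ·
· · · · · · · ·
· · · · ♟ · · ♟
· · · · ♙ · · ·
· · · · · · ♙ ·
♙ ♙ ♙ ♙ · ♙ · ♙
♖ ♘ ♗ ♕ ♔ ♗ ♘ ♖


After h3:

♜ ♞ ♝ ♛ ♚ ♝ ♞ ♜
♟ ♟ ♟ ♟ · ♟ ♟ ·
· · · · · · · ·
· · · · ♟ · · ♟
· · · · ♙ · · ·
· · · · · · ♙ ♙
♙ ♙ ♙ ♙ · ♙ · ·
♖ ♘ ♗ ♕ ♔ ♗ ♘ ♖


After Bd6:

♜ ♞ ♝ ♛ ♚ · ♞ ♜
♟ ♟ ♟ ♟ · ♟ ♟ ·
· · · ♝ · · · ·
· · · · ♟ · · ♟
· · · · ♙ · · ·
· · · · · · ♙ ♙
♙ ♙ ♙ ♙ · ♙ · ·
♖ ♘ ♗ ♕ ♔ ♗ ♘ ♖


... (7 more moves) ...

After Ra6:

· ♞ ♝ · ♚ · ♞ ♜
· · ♟ ♟ · ♟ ♟ ·
♜ · · ♝ · · · ·
♟ ♟ · · ♟ · · ♟
· · · · ♙ ♙ · ♛
· · · · · · ♙ ♙
♙ ♙ ♙ ♙ ♔ · ♗ ♖
♖ ♘ ♗ ♕ · · ♘ ·


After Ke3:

· ♞ ♝ · ♚ · ♞ ♜
· · ♟ ♟ · ♟ ♟ ·
♜ · · ♝ · · · ·
♟ ♟ · · ♟ · · ♟
· · · · ♙ ♙ · ♛
· · · · ♔ · ♙ ♙
♙ ♙ ♙ ♙ · · ♗ ♖
♖ ♘ ♗ ♕ · · ♘ ·



  a b c d e f g h
  ─────────────────
8│· ♞ ♝ · ♚ · ♞ ♜│8
7│· · ♟ ♟ · ♟ ♟ ·│7
6│♜ · · ♝ · · · ·│6
5│♟ ♟ · · ♟ · · ♟│5
4│· · · · ♙ ♙ · ♛│4
3│· · · · ♔ · ♙ ♙│3
2│♙ ♙ ♙ ♙ · · ♗ ♖│2
1│♖ ♘ ♗ ♕ · · ♘ ·│1
  ─────────────────
  a b c d e f g h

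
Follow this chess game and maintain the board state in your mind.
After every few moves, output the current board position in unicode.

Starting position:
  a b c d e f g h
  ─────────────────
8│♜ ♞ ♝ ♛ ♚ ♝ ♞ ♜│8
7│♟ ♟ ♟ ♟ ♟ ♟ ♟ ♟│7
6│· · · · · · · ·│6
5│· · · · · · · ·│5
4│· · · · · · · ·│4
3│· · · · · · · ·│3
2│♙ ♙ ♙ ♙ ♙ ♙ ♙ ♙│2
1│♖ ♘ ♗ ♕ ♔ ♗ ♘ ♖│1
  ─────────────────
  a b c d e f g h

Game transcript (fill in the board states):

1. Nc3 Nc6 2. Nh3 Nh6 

  a b c d e f g h
  ─────────────────
8│♜ · ♝ ♛ ♚ ♝ · ♜│8
7│♟ ♟ ♟ ♟ ♟ ♟ ♟ ♟│7
6│· · ♞ · · · · ♞│6
5│· · · · · · · ·│5
4│· · · · · · · ·│4
3│· · ♘ · · · · ♘│3
2│♙ ♙ ♙ ♙ ♙ ♙ ♙ ♙│2
1│♖ · ♗ ♕ ♔ ♗ · ♖│1
  ─────────────────
  a b c d e f g h

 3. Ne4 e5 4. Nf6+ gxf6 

  a b c d e f g h
  ─────────────────
8│♜ · ♝ ♛ ♚ ♝ · ♜│8
7│♟ ♟ ♟ ♟ · ♟ · ♟│7
6│· · ♞ · · ♟ · ♞│6
5│· · · · ♟ · · ·│5
4│· · · · · · · ·│4
3│· · · · · · · ♘│3
2│♙ ♙ ♙ ♙ ♙ ♙ ♙ ♙│2
1│♖ · ♗ ♕ ♔ ♗ · ♖│1
  ─────────────────
  a b c d e f g h

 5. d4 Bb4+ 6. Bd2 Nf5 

  a b c d e f g h
  ─────────────────
8│♜ · ♝ ♛ ♚ · · ♜│8
7│♟ ♟ ♟ ♟ · ♟ · ♟│7
6│· · ♞ · · ♟ · ·│6
5│· · · · ♟ ♞ · ·│5
4│· ♝ · ♙ · · · ·│4
3│· · · · · · · ♘│3
2│♙ ♙ ♙ ♗ ♙ ♙ ♙ ♙│2
1│♖ · · ♕ ♔ ♗ · ♖│1
  ─────────────────
  a b c d e f g h



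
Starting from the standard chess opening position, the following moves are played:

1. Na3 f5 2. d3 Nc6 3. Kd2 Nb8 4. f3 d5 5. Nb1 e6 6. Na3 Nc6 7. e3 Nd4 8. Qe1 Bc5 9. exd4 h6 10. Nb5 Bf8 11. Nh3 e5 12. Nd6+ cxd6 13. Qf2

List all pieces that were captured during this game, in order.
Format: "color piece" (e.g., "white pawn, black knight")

Tracking captures:
  exd4: captured black knight
  cxd6: captured white knight

black knight, white knight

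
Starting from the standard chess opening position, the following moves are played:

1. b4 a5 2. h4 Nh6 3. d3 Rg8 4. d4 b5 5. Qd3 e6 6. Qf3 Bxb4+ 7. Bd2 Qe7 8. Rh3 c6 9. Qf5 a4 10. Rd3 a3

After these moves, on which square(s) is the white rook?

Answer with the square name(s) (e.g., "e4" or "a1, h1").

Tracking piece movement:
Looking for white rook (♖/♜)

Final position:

  a b c d e f g h
  ─────────────────
8│♜ ♞ ♝ · ♚ · ♜ ·│8
7│· · · ♟ ♛ ♟ ♟ ♟│7
6│· · ♟ · ♟ · · ♞│6
5│· ♟ · · · ♕ · ·│5
4│· ♝ · ♙ · · · ♙│4
3│♟ · · ♖ · · · ·│3
2│♙ · ♙ ♗ ♙ ♙ ♙ ·│2
1│♖ ♘ · · ♔ ♗ ♘ ·│1
  ─────────────────
  a b c d e f g h


a1, d3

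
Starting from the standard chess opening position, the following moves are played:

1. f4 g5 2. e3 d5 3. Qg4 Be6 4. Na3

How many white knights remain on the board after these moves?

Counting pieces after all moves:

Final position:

  a b c d e f g h
  ─────────────────
8│♜ ♞ · ♛ ♚ ♝ ♞ ♜│8
7│♟ ♟ ♟ · ♟ ♟ · ♟│7
6│· · · · ♝ · · ·│6
5│· · · ♟ · · ♟ ·│5
4│· · · · · ♙ ♕ ·│4
3│♘ · · · ♙ · · ·│3
2│♙ ♙ ♙ ♙ · · ♙ ♙│2
1│♖ · ♗ · ♔ ♗ ♘ ♖│1
  ─────────────────
  a b c d e f g h


2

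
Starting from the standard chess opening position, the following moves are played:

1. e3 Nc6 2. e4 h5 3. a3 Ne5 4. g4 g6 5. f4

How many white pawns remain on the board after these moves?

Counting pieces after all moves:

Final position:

  a b c d e f g h
  ─────────────────
8│♜ · ♝ ♛ ♚ ♝ ♞ ♜│8
7│♟ ♟ ♟ ♟ ♟ ♟ · ·│7
6│· · · · · · ♟ ·│6
5│· · · · ♞ · · ♟│5
4│· · · · ♙ ♙ ♙ ·│4
3│♙ · · · · · · ·│3
2│· ♙ ♙ ♙ · · · ♙│2
1│♖ ♘ ♗ ♕ ♔ ♗ ♘ ♖│1
  ─────────────────
  a b c d e f g h


8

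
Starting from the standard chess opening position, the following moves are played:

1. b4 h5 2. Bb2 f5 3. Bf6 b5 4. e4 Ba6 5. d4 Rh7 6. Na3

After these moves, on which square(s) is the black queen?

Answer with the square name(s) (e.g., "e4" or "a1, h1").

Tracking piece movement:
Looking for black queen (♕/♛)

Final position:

  a b c d e f g h
  ─────────────────
8│♜ ♞ · ♛ ♚ ♝ ♞ ·│8
7│♟ · ♟ ♟ ♟ · ♟ ♜│7
6│♝ · · · · ♗ · ·│6
5│· ♟ · · · ♟ · ♟│5
4│· ♙ · ♙ ♙ · · ·│4
3│♘ · · · · · · ·│3
2│♙ · ♙ · · ♙ ♙ ♙│2
1│♖ · · ♕ ♔ ♗ ♘ ♖│1
  ─────────────────
  a b c d e f g h


d8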